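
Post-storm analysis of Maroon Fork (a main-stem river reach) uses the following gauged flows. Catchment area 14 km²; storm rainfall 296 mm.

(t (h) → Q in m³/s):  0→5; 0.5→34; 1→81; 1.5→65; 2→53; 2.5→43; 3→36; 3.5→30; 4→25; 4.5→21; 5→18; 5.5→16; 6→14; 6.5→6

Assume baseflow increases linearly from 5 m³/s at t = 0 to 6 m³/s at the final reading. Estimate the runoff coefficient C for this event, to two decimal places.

ΣQ_DR = 370.0 m³/s; V = ΣQ_DR·Δt = 6.660 × 10^5 m³.
Runoff depth d = V / A = 47.57 mm.
C = d / P = 47.57 / 296 = 0.16.

C ≈ 0.16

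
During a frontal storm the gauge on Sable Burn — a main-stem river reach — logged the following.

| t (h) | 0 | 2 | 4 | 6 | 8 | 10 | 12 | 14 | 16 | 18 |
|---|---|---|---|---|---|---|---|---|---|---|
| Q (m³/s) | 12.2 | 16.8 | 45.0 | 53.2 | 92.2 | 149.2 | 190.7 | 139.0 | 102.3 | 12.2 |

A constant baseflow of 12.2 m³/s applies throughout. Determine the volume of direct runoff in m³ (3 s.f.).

V ≈ 4.97 × 10^6 m³

Direct-runoff ordinates (Q − Q_b): 0.0, 4.6, 32.8, 41.0, 80.0, 137.0, 178.5, 126.8, 90.1, 0.0 m³/s.
ΣQ_DR = 690.8 m³/s.
With Δt = 2 h = 7200 s, V = ΣQ_DR · Δt = 690.8 × 7200 = 4.97 × 10^6 m³.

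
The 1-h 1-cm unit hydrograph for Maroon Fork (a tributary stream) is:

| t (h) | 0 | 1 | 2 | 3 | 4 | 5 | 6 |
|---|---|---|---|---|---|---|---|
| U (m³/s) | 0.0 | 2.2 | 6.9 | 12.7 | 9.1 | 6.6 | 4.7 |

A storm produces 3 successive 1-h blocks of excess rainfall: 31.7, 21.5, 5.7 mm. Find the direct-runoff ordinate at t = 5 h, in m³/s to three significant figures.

Q ≈ 47.7 m³/s

By discrete convolution, Q_j = Σ (P_i / 10 mm) · U_{j−i}.
At t = 5 h (j=5): Q = (31.7/10)·6.6 + (21.5/10)·9.1 + (5.7/10)·12.7 = 47.7 m³/s.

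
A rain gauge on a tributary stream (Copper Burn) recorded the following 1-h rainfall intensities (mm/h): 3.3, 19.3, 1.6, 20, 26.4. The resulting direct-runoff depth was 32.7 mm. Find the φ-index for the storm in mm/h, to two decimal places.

Only the 3 blocks with intensity above φ contribute runoff: 19.3, 20, 26.4 mm/h.
Σ(I−φ)·Δt = d  ⇒  (19.3+20+26.4 − 3φ)·1 = 32.7
φ = (65.70 − 32.7/1) / 3 = 11.00 mm/h.

φ ≈ 11.00 mm/h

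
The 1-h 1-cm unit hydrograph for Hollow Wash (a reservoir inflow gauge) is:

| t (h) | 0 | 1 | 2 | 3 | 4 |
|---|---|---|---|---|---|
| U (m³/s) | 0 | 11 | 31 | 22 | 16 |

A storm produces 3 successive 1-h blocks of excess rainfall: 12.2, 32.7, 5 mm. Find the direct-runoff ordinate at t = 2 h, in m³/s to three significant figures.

By discrete convolution, Q_j = Σ (P_i / 10 mm) · U_{j−i}.
At t = 2 h (j=2): Q = (12.2/10)·31 + (32.7/10)·11 + (5/10)·0 = 73.8 m³/s.

Q ≈ 73.8 m³/s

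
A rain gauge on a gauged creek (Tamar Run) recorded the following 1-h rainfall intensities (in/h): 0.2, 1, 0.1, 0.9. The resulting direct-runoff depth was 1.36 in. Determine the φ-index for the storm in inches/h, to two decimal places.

Only the 2 blocks with intensity above φ contribute runoff: 1, 0.9 in/h.
Σ(I−φ)·Δt = d  ⇒  (1+0.9 − 2φ)·1 = 1.36
φ = (1.900 − 1.36/1) / 2 = 0.27 in/h.

φ ≈ 0.27 in/h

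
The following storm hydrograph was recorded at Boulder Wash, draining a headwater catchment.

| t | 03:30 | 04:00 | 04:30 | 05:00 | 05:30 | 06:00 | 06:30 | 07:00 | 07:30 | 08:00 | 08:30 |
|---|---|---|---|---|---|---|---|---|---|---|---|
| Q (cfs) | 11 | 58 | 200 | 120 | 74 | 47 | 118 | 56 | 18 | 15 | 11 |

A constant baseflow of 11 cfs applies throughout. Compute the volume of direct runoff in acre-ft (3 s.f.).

Direct-runoff ordinates (Q − Q_b): 0.0, 47.0, 189.0, 109.0, 63.0, 36.0, 107.0, 45.0, 7.0, 4.0, 0.0 cfs.
ΣQ_DR = 607.0 cfs.
With Δt = 0.5 h = 1800 s, V = ΣQ_DR · Δt = 607.0 × 1800 = 1.09 × 10^6 ft³ = 25.1 acre-ft.

V ≈ 25.1 acre-ft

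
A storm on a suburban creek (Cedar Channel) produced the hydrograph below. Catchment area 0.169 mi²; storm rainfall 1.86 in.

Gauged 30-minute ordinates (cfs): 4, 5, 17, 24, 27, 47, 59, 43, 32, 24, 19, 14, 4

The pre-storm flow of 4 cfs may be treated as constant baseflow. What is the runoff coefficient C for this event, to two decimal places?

ΣQ_DR = 267.0 cfs; V = ΣQ_DR·Δt = 4.806 × 10^5 ft³.
Runoff depth d = V / A = 1.224 in.
C = d / P = 1.224 / 1.86 = 0.66.

C ≈ 0.66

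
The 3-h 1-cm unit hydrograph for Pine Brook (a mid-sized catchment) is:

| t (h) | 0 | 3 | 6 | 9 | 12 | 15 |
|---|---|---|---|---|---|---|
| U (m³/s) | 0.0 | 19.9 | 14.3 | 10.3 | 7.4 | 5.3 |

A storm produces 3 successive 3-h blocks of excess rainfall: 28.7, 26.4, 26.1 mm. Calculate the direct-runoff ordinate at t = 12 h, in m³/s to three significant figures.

By discrete convolution, Q_j = Σ (P_i / 10 mm) · U_{j−i}.
At t = 12 h (j=4): Q = (28.7/10)·7.4 + (26.4/10)·10.3 + (26.1/10)·14.3 = 85.8 m³/s.

Q ≈ 85.8 m³/s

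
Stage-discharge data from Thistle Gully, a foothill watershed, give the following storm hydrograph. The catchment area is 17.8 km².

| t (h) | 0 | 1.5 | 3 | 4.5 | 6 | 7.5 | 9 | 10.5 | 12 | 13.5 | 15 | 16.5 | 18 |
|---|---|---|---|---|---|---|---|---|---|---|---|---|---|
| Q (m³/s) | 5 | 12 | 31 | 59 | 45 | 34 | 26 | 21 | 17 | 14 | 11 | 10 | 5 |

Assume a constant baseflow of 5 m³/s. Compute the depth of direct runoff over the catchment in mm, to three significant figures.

d ≈ 68.3 mm

Direct runoff: 0.0, 7.0, 26.0, 54.0, 40.0, 29.0, 21.0, 16.0, 12.0, 9.0, 6.0, 5.0, 0.0 m³/s; ΣQ_DR = 225.0 m³/s.
V = ΣQ_DR · Δt = 225.0 × 5400 s = 1.215 × 10^6 m³.
Over A = 17.8 km², depth = V / A = 68.3 mm.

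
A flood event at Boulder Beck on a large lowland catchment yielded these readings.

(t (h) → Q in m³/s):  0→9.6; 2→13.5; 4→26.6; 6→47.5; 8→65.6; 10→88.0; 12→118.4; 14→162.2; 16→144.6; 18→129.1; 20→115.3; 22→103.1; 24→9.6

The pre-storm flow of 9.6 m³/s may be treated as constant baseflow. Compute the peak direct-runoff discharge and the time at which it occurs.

Q_p = 152.6 m³/s at t = 14 h

Subtracting baseflow gives direct-runoff ordinates: 0.0, 3.9, 17.0, 37.9, 56.0, 78.4, 108.8, 152.6, 135.0, 119.5, 105.7, 93.5, 0.0 m³/s.
The maximum is 152.6 m³/s, occurring at the reading for t = 14 h.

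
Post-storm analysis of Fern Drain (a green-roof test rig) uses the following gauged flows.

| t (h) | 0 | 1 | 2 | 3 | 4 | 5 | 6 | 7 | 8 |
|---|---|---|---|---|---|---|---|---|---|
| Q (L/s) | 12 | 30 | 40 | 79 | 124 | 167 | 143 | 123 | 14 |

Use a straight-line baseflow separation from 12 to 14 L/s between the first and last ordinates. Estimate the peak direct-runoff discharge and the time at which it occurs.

Q_p = 153.75 L/s at t = 5 h

Subtracting baseflow gives direct-runoff ordinates: 0.00, 17.75, 27.50, 66.25, 111.00, 153.75, 129.50, 109.25, 0.00 L/s.
The maximum is 153.75 L/s, occurring at the reading for t = 5 h.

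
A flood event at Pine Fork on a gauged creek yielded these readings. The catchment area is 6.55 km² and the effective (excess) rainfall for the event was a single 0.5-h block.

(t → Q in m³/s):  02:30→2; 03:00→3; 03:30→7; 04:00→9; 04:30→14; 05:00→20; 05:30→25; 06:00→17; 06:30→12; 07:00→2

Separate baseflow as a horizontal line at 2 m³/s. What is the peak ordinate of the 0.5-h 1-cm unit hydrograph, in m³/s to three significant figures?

U_p ≈ 9.20 m³/s

Direct runoff: 0.0, 1.0, 5.0, 7.0, 12.0, 18.0, 23.0, 15.0, 10.0, 0.0 m³/s; ΣQ_DR = 91.00 m³/s, peak = 23.0 m³/s.
Runoff depth d = ΣQ_DR·Δt / A = 91.00 × 1800 / (6.55 km²) = 25.01 mm.
The 1-cm UH is the DRH scaled by (10 mm)/d, so U_p = 23.0 × 10/25.01 = 9.20 m³/s.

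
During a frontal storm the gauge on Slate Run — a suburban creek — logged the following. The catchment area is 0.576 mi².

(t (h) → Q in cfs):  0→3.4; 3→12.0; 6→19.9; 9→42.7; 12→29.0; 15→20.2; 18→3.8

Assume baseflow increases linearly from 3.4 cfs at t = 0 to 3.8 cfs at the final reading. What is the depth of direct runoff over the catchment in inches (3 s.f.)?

Direct runoff: 0.00, 8.53, 16.37, 39.10, 25.33, 16.47, 0.00 cfs; ΣQ_DR = 105.8 cfs.
V = ΣQ_DR · Δt = 105.8 × 10800 s = 1.143 × 10^6 ft³.
Over A = 0.576 mi², depth = V / A = 0.854 in.

d ≈ 0.854 in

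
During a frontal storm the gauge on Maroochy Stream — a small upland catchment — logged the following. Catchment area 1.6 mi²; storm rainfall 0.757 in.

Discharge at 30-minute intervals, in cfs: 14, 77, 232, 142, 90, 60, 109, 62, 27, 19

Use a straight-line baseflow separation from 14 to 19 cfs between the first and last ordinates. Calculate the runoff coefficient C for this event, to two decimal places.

ΣQ_DR = 667.0 cfs; V = ΣQ_DR·Δt = 1.201 × 10^6 ft³.
Runoff depth d = V / A = 0.3230 in.
C = d / P = 0.3230 / 0.757 = 0.43.

C ≈ 0.43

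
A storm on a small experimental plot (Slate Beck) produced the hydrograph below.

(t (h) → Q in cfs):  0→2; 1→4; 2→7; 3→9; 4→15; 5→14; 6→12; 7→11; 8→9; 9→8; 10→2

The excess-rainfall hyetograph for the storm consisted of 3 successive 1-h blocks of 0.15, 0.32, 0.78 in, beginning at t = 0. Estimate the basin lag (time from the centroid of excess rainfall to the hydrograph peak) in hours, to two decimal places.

Centroid of excess rainfall: t_c = Σ P_i·t̄_i / ΣP_i = 2.0040 h (block centres at 0.5, 1.5, 2.5 h).
Hydrograph peak occurs at t = 4 h, so basin lag t_L = 4 − 2.0040 = 2.00 h.

t_L ≈ 2.00 h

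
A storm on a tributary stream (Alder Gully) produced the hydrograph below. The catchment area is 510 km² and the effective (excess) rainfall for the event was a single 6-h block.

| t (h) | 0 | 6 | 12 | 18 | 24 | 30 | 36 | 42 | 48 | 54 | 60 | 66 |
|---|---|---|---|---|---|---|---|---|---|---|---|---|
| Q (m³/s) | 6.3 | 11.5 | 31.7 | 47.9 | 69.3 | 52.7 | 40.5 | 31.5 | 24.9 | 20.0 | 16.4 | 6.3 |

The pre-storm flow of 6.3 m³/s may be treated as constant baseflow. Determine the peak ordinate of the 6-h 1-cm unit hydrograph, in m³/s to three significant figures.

Direct runoff: 0.0, 5.2, 25.4, 41.6, 63.0, 46.4, 34.2, 25.2, 18.6, 13.7, 10.1, 0.0 m³/s; ΣQ_DR = 283.4 m³/s, peak = 63.0 m³/s.
Runoff depth d = ΣQ_DR·Δt / A = 283.4 × 21600 / (510 km²) = 12.00 mm.
The 1-cm UH is the DRH scaled by (10 mm)/d, so U_p = 63.0 × 10/12.00 = 52.5 m³/s.

U_p ≈ 52.5 m³/s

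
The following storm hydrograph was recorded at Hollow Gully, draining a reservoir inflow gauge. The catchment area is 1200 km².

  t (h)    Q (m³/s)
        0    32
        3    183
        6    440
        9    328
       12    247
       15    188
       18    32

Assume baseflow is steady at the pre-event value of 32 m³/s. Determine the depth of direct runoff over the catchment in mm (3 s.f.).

Direct runoff: 0.0, 151.0, 408.0, 296.0, 215.0, 156.0, 0.0 m³/s; ΣQ_DR = 1226 m³/s.
V = ΣQ_DR · Δt = 1226 × 10800 s = 1.324 × 10^7 m³.
Over A = 1200 km², depth = V / A = 11.0 mm.

d ≈ 11.0 mm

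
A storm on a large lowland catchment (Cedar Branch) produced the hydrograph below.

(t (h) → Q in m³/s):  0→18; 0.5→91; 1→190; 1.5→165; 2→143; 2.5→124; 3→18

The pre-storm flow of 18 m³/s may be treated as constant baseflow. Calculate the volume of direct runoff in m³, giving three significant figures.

Direct-runoff ordinates (Q − Q_b): 0.0, 73.0, 172.0, 147.0, 125.0, 106.0, 0.0 m³/s.
ΣQ_DR = 623.0 m³/s.
With Δt = 0.5 h = 1800 s, V = ΣQ_DR · Δt = 623.0 × 1800 = 1.12 × 10^6 m³.

V ≈ 1.12 × 10^6 m³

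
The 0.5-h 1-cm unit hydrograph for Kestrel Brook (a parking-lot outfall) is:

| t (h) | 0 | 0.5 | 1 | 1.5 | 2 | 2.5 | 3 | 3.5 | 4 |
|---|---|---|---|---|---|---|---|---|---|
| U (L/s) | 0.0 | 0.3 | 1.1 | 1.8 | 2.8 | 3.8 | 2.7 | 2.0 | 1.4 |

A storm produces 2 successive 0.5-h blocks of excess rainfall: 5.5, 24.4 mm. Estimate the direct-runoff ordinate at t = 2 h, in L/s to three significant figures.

By discrete convolution, Q_j = Σ (P_i / 10 mm) · U_{j−i}.
At t = 2 h (j=4): Q = (5.5/10)·2.8 + (24.4/10)·1.8 = 5.93 L/s.

Q ≈ 5.93 L/s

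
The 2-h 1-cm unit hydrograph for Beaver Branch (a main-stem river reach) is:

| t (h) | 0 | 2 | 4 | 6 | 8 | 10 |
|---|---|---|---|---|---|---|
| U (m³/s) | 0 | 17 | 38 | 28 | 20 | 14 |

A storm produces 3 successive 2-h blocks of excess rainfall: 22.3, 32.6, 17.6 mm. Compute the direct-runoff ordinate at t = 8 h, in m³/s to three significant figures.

Q ≈ 203 m³/s

By discrete convolution, Q_j = Σ (P_i / 10 mm) · U_{j−i}.
At t = 8 h (j=4): Q = (22.3/10)·20 + (32.6/10)·28 + (17.6/10)·38 = 203 m³/s.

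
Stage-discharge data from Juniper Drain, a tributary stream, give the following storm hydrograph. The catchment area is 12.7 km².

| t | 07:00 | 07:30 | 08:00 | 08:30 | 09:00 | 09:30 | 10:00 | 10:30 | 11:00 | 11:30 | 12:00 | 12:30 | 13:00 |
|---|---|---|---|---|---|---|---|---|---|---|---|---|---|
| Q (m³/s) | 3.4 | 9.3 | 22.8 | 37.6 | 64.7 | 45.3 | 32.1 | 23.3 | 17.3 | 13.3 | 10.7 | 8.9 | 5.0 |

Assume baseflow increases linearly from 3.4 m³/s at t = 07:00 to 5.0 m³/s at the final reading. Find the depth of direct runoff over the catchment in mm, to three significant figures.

d ≈ 33.9 mm

Direct runoff: 0.00, 5.77, 19.13, 33.80, 60.77, 41.23, 27.90, 18.97, 12.83, 8.70, 5.97, 4.03, 0.00 m³/s; ΣQ_DR = 239.1 m³/s.
V = ΣQ_DR · Δt = 239.1 × 1800 s = 4.304 × 10^5 m³.
Over A = 12.7 km², depth = V / A = 33.9 mm.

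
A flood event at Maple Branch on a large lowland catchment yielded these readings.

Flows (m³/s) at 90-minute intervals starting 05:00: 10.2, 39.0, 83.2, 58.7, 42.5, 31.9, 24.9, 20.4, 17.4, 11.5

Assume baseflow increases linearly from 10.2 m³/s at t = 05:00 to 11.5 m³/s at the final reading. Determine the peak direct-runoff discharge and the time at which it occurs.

Q_p = 72.71 m³/s at t = 08:00

Subtracting baseflow gives direct-runoff ordinates: 0.00, 28.66, 72.71, 48.07, 31.72, 20.98, 13.83, 9.19, 6.04, 0.00 m³/s.
The maximum is 72.71 m³/s, occurring at the reading for t = 08:00.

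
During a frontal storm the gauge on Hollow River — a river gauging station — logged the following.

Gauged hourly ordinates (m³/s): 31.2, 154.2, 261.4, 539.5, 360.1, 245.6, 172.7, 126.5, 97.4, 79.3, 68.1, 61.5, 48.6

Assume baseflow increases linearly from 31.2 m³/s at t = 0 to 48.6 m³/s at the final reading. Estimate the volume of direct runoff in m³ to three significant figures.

V ≈ 6.22 × 10^6 m³

Direct-runoff ordinates (Q − Q_b): 0.00, 121.55, 227.30, 503.95, 323.10, 207.15, 132.80, 85.15, 54.60, 35.05, 22.40, 14.35, 0.00 m³/s.
ΣQ_DR = 1727 m³/s.
With Δt = 1 h = 3600 s, V = ΣQ_DR · Δt = 1727 × 3600 = 6.22 × 10^6 m³.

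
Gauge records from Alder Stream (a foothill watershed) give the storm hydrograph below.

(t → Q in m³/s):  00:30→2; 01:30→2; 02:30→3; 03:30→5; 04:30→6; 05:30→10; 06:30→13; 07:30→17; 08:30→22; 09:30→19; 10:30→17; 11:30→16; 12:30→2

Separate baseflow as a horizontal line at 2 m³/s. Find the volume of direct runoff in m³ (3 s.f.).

Direct-runoff ordinates (Q − Q_b): 0.0, 0.0, 1.0, 3.0, 4.0, 8.0, 11.0, 15.0, 20.0, 17.0, 15.0, 14.0, 0.0 m³/s.
ΣQ_DR = 108.0 m³/s.
With Δt = 1 h = 3600 s, V = ΣQ_DR · Δt = 108.0 × 3600 = 3.89 × 10^5 m³.

V ≈ 3.89 × 10^5 m³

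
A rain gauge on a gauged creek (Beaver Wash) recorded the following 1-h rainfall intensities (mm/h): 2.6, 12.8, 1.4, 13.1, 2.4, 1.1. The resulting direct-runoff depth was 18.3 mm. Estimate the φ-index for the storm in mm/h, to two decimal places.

φ ≈ 3.80 mm/h

Only the 2 blocks with intensity above φ contribute runoff: 12.8, 13.1 mm/h.
Σ(I−φ)·Δt = d  ⇒  (12.8+13.1 − 2φ)·1 = 18.3
φ = (25.90 − 18.3/1) / 2 = 3.80 mm/h.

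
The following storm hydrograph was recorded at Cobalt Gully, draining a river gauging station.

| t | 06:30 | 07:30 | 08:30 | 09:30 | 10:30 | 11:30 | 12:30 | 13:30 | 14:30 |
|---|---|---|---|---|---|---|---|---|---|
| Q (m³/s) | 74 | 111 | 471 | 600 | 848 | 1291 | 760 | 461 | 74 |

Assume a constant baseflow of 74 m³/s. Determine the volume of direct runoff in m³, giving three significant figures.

V ≈ 1.45 × 10^7 m³

Direct-runoff ordinates (Q − Q_b): 0.0, 37.0, 397.0, 526.0, 774.0, 1217.0, 686.0, 387.0, 0.0 m³/s.
ΣQ_DR = 4024 m³/s.
With Δt = 1 h = 3600 s, V = ΣQ_DR · Δt = 4024 × 3600 = 1.45 × 10^7 m³.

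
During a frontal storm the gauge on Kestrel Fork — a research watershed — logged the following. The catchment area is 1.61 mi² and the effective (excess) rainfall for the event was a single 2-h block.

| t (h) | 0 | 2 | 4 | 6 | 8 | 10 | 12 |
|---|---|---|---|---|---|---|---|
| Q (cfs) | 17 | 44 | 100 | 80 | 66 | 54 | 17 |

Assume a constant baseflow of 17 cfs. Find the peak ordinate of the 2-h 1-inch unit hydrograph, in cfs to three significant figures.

Direct runoff: 0.0, 27.0, 83.0, 63.0, 49.0, 37.0, 0.0 cfs; ΣQ_DR = 259.0 cfs, peak = 83.0 cfs.
Runoff depth d = ΣQ_DR·Δt / A = 259.0 × 7200 / (1.61 mi²) = 0.4986 in.
The 1-inch UH is the DRH scaled by (1 in)/d, so U_p = 83.0 × 1/0.4986 = 166 cfs.

U_p ≈ 166 cfs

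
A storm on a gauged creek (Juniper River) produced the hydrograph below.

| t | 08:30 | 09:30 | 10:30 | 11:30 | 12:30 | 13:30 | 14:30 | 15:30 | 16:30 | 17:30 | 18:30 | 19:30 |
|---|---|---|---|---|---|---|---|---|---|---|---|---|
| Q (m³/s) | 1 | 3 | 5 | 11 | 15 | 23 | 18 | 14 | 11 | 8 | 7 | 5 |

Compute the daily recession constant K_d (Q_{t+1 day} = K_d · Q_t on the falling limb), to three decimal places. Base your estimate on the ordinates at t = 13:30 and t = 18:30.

K_d ≈ 0.003

Between t = 13:30 and t = 18:30 the flow falls from 23 to 7 m³/s over 5×1 h = 5 h.
Per-interval ratio K = (7/23)^(1/5) = 0.7883; K_d = K^(24/1) = 0.003.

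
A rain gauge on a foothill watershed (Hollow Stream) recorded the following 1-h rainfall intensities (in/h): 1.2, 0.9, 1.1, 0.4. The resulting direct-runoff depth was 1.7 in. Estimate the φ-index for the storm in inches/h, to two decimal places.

Only the 3 blocks with intensity above φ contribute runoff: 1.2, 0.9, 1.1 in/h.
Σ(I−φ)·Δt = d  ⇒  (1.2+0.9+1.1 − 3φ)·1 = 1.7
φ = (3.200 − 1.7/1) / 3 = 0.50 in/h.

φ ≈ 0.50 in/h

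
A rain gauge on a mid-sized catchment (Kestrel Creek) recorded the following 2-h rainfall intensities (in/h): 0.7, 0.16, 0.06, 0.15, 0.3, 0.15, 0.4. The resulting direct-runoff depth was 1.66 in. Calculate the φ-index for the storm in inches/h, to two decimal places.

φ ≈ 0.19 in/h

Only the 3 blocks with intensity above φ contribute runoff: 0.7, 0.3, 0.4 in/h.
Σ(I−φ)·Δt = d  ⇒  (0.7+0.3+0.4 − 3φ)·2 = 1.66
φ = (1.400 − 1.66/2) / 3 = 0.19 in/h.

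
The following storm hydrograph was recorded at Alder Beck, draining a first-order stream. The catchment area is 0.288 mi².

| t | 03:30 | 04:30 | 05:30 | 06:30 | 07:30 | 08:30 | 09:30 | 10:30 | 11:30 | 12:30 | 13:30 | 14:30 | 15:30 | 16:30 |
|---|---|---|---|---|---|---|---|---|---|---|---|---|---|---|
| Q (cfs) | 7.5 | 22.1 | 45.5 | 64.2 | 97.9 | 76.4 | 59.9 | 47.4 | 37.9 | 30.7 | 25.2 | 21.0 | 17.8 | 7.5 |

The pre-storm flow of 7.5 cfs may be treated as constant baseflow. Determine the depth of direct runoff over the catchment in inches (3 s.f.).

d ≈ 2.45 in

Direct runoff: 0.0, 14.6, 38.0, 56.7, 90.4, 68.9, 52.4, 39.9, 30.4, 23.2, 17.7, 13.5, 10.3, 0.0 cfs; ΣQ_DR = 456.0 cfs.
V = ΣQ_DR · Δt = 456.0 × 3600 s = 1.642 × 10^6 ft³.
Over A = 0.288 mi², depth = V / A = 2.45 in.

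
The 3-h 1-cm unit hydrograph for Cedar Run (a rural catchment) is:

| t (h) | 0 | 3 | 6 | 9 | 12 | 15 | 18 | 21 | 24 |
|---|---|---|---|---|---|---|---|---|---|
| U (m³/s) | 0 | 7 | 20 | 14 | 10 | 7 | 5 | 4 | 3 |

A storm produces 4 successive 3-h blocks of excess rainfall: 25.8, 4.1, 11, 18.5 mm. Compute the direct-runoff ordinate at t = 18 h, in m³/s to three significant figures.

By discrete convolution, Q_j = Σ (P_i / 10 mm) · U_{j−i}.
At t = 18 h (j=6): Q = (25.8/10)·5 + (4.1/10)·7 + (11/10)·10 + (18.5/10)·14 = 52.7 m³/s.

Q ≈ 52.7 m³/s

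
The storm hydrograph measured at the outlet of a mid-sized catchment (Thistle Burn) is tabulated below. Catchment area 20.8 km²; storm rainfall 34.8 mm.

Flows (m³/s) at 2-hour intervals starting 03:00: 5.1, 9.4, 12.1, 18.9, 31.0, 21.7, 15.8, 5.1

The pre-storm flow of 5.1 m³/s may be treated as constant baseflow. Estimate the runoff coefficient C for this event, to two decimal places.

C ≈ 0.78

ΣQ_DR = 78.30 m³/s; V = ΣQ_DR·Δt = 5.638 × 10^5 m³.
Runoff depth d = V / A = 27.10 mm.
C = d / P = 27.10 / 34.8 = 0.78.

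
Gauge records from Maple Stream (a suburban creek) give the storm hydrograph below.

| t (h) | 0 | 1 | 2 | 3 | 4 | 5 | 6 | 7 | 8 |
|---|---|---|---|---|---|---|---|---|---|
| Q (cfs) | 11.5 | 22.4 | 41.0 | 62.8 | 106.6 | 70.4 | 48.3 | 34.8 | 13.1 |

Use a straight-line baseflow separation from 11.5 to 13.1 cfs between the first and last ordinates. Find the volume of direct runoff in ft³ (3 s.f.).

Direct-runoff ordinates (Q − Q_b): 0.00, 10.70, 29.10, 50.70, 94.30, 57.90, 35.60, 21.90, 0.00 cfs.
ΣQ_DR = 300.2 cfs.
With Δt = 1 h = 3600 s, V = ΣQ_DR · Δt = 300.2 × 3600 = 1.08 × 10^6 ft³.

V ≈ 1.08 × 10^6 ft³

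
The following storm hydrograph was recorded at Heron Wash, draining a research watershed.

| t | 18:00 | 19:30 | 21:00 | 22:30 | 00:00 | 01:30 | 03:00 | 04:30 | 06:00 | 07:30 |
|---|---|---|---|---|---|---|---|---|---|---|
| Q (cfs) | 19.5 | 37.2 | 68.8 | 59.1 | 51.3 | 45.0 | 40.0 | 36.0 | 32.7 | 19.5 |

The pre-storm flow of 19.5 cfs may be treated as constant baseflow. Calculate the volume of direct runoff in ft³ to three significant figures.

Direct-runoff ordinates (Q − Q_b): 0.0, 17.7, 49.3, 39.6, 31.8, 25.5, 20.5, 16.5, 13.2, 0.0 cfs.
ΣQ_DR = 214.1 cfs.
With Δt = 1.5 h = 5400 s, V = ΣQ_DR · Δt = 214.1 × 5400 = 1.16 × 10^6 ft³.

V ≈ 1.16 × 10^6 ft³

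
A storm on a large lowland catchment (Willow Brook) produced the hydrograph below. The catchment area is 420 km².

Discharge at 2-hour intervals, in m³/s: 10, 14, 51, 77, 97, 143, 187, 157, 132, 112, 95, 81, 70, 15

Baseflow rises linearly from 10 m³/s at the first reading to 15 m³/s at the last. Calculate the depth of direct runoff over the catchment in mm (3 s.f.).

d ≈ 18.3 mm

Direct runoff: 0.00, 3.62, 40.23, 65.85, 85.46, 131.08, 174.69, 144.31, 118.92, 98.54, 81.15, 66.77, 55.38, 0.00 m³/s; ΣQ_DR = 1066 m³/s.
V = ΣQ_DR · Δt = 1066 × 7200 s = 7.675 × 10^6 m³.
Over A = 420 km², depth = V / A = 18.3 mm.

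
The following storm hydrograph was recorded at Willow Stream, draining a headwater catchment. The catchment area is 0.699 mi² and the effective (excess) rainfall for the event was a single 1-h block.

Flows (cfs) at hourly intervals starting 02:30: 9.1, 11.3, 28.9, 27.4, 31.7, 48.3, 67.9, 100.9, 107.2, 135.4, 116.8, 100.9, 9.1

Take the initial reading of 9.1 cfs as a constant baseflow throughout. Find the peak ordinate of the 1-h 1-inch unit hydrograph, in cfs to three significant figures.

U_p ≈ 84.2 cfs

Direct runoff: 0.0, 2.2, 19.8, 18.3, 22.6, 39.2, 58.8, 91.8, 98.1, 126.3, 107.7, 91.8, 0.0 cfs; ΣQ_DR = 676.6 cfs, peak = 126.3 cfs.
Runoff depth d = ΣQ_DR·Δt / A = 676.6 × 3600 / (0.699 mi²) = 1.500 in.
The 1-inch UH is the DRH scaled by (1 in)/d, so U_p = 126.3 × 1/1.500 = 84.2 cfs.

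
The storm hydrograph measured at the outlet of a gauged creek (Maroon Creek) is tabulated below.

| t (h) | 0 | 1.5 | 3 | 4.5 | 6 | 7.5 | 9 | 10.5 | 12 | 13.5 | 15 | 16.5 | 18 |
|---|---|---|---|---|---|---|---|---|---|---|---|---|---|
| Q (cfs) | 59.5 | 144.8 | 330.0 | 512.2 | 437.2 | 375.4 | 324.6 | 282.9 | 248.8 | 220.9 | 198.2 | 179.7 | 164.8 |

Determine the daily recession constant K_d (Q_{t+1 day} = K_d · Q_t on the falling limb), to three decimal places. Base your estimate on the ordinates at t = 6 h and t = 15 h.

K_d ≈ 0.121

Between t = 6 h and t = 15 h the flow falls from 437.2 to 198.2 cfs over 6×1.5 h = 9 h.
Per-interval ratio K = (198.2/437.2)^(1/6) = 0.8765; K_d = K^(24/1.5) = 0.121.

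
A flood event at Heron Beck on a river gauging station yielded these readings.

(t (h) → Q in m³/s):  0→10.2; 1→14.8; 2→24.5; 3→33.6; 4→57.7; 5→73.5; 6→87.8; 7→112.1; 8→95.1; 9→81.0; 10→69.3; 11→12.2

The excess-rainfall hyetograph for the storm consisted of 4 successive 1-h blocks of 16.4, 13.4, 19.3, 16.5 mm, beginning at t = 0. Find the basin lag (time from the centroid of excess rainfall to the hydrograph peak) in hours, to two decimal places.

t_L ≈ 4.95 h

Centroid of excess rainfall: t_c = Σ P_i·t̄_i / ΣP_i = 2.0473 h (block centres at 0.5, 1.5, 2.5, 3.5 h).
Hydrograph peak occurs at t = 7 h, so basin lag t_L = 7 − 2.0473 = 4.95 h.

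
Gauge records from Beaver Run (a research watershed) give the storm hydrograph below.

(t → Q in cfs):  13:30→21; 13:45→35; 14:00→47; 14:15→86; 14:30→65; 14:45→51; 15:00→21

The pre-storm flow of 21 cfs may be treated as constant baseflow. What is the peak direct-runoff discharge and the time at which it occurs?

Subtracting baseflow gives direct-runoff ordinates: 0.0, 14.0, 26.0, 65.0, 44.0, 30.0, 0.0 cfs.
The maximum is 65.0 cfs, occurring at the reading for t = 14:15.

Q_p = 65.0 cfs at t = 14:15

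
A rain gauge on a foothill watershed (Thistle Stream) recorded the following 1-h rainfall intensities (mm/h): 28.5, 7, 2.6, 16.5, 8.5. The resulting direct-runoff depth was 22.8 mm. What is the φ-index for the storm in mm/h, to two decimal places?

Only the 2 blocks with intensity above φ contribute runoff: 28.5, 16.5 mm/h.
Σ(I−φ)·Δt = d  ⇒  (28.5+16.5 − 2φ)·1 = 22.8
φ = (45.00 − 22.8/1) / 2 = 11.10 mm/h.

φ ≈ 11.10 mm/h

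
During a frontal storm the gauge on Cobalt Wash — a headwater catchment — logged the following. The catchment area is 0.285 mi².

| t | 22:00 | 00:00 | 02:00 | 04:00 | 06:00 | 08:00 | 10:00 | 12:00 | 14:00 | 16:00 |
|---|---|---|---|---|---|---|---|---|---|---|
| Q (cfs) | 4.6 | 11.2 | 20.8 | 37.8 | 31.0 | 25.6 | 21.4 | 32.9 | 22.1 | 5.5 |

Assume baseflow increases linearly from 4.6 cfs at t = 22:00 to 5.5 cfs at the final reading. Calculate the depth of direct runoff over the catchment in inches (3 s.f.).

Direct runoff: 0.00, 6.50, 16.00, 32.90, 26.00, 20.50, 16.20, 27.60, 16.70, 0.00 cfs; ΣQ_DR = 162.4 cfs.
V = ΣQ_DR · Δt = 162.4 × 7200 s = 1.169 × 10^6 ft³.
Over A = 0.285 mi², depth = V / A = 1.77 in.

d ≈ 1.77 in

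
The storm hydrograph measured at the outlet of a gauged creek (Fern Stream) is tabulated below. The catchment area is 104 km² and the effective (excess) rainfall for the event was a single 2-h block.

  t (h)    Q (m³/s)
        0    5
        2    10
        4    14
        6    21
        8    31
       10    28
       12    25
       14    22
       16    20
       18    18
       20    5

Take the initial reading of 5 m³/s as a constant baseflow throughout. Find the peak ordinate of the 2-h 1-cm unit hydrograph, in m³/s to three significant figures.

U_p ≈ 26.1 m³/s

Direct runoff: 0.0, 5.0, 9.0, 16.0, 26.0, 23.0, 20.0, 17.0, 15.0, 13.0, 0.0 m³/s; ΣQ_DR = 144.0 m³/s, peak = 26.0 m³/s.
Runoff depth d = ΣQ_DR·Δt / A = 144.0 × 7200 / (104 km²) = 9.969 mm.
The 1-cm UH is the DRH scaled by (10 mm)/d, so U_p = 26.0 × 10/9.969 = 26.1 m³/s.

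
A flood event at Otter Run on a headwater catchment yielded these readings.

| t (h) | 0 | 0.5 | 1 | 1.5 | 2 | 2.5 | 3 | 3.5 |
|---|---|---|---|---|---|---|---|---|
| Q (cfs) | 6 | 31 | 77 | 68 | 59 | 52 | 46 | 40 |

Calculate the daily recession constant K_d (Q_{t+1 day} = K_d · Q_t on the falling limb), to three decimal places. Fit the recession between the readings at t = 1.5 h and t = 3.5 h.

Between t = 1.5 h and t = 3.5 h the flow falls from 68 to 40 cfs over 4×0.5 h = 2 h.
Per-interval ratio K = (40/68)^(1/4) = 0.8758; K_d = K^(24/0.5) = 0.002.

K_d ≈ 0.002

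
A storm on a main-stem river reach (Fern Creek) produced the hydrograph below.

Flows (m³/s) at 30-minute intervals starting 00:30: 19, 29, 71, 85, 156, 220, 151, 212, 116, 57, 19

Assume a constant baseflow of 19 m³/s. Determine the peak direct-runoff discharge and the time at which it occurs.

Q_p = 201.0 m³/s at t = 03:00

Subtracting baseflow gives direct-runoff ordinates: 0.0, 10.0, 52.0, 66.0, 137.0, 201.0, 132.0, 193.0, 97.0, 38.0, 0.0 m³/s.
The maximum is 201.0 m³/s, occurring at the reading for t = 03:00.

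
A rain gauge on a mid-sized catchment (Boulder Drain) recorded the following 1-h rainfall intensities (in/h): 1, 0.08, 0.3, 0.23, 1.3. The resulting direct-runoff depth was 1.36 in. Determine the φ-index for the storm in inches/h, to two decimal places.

Only the 2 blocks with intensity above φ contribute runoff: 1, 1.3 in/h.
Σ(I−φ)·Δt = d  ⇒  (1+1.3 − 2φ)·1 = 1.36
φ = (2.300 − 1.36/1) / 2 = 0.47 in/h.

φ ≈ 0.47 in/h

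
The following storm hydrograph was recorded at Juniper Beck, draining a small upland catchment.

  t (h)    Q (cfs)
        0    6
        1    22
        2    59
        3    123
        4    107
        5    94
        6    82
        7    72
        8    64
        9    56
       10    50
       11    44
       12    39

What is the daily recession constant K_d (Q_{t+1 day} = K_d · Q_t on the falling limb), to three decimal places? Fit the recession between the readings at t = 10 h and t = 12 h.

Between t = 10 h and t = 12 h the flow falls from 50 to 39 cfs over 2×1 h = 2 h.
Per-interval ratio K = (39/50)^(1/2) = 0.8832; K_d = K^(24/1) = 0.051.

K_d ≈ 0.051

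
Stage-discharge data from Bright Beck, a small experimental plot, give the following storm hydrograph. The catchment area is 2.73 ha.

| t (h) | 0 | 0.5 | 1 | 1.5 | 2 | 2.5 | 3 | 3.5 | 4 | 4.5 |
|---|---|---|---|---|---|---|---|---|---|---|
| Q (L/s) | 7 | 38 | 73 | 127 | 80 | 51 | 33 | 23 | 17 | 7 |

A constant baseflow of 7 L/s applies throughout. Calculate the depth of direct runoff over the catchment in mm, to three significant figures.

Direct runoff: 0.0, 31.0, 66.0, 120.0, 73.0, 44.0, 26.0, 16.0, 10.0, 0.0 L/s; ΣQ_DR = 386.0 L/s.
V = ΣQ_DR · Δt = 386.0 × 1800 s = 6.948 × 10^5 L.
Over A = 2.73 ha, depth = V / A = 25.5 mm.

d ≈ 25.5 mm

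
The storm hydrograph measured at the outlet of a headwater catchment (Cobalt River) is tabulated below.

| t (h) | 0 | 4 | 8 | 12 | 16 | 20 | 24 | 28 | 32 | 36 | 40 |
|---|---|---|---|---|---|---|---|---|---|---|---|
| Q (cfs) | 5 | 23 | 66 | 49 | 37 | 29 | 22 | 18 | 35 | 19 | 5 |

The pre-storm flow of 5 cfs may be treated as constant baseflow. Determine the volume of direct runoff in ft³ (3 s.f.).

Direct-runoff ordinates (Q − Q_b): 0.0, 18.0, 61.0, 44.0, 32.0, 24.0, 17.0, 13.0, 30.0, 14.0, 0.0 cfs.
ΣQ_DR = 253.0 cfs.
With Δt = 4 h = 14400 s, V = ΣQ_DR · Δt = 253.0 × 14400 = 3.64 × 10^6 ft³.

V ≈ 3.64 × 10^6 ft³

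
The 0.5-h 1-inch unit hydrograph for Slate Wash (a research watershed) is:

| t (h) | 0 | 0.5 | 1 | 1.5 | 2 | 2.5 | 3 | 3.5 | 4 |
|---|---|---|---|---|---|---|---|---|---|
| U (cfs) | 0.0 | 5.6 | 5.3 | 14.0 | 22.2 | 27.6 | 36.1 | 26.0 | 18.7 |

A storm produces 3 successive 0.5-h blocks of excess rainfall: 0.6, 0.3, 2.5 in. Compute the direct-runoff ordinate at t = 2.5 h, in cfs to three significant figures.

By discrete convolution, Q_j = Σ (P_i / 1 in) · U_{j−i}.
At t = 2.5 h (j=5): Q = (0.6/1)·27.6 + (0.3/1)·22.2 + (2.5/1)·14.0 = 58.2 cfs.

Q ≈ 58.2 cfs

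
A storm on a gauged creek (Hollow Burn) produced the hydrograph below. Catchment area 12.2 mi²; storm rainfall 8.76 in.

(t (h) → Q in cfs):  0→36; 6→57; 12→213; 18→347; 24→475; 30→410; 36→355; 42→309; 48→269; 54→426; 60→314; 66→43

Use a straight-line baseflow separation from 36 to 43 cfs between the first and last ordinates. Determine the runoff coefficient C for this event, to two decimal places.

ΣQ_DR = 2780 cfs; V = ΣQ_DR·Δt = 6.005 × 10^7 ft³.
Runoff depth d = V / A = 2.119 in.
C = d / P = 2.119 / 8.76 = 0.24.

C ≈ 0.24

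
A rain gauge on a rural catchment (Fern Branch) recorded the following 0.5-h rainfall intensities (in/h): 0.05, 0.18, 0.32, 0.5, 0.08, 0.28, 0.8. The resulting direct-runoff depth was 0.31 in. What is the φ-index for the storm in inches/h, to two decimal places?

Only the 2 blocks with intensity above φ contribute runoff: 0.5, 0.8 in/h.
Σ(I−φ)·Δt = d  ⇒  (0.5+0.8 − 2φ)·0.5 = 0.31
φ = (1.300 − 0.31/0.5) / 2 = 0.34 in/h.

φ ≈ 0.34 in/h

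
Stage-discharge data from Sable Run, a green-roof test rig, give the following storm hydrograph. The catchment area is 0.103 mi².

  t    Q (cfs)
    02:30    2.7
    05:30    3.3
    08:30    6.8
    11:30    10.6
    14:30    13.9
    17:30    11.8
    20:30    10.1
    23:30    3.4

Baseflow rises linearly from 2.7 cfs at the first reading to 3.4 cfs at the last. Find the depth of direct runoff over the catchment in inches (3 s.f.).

d ≈ 1.72 in

Direct runoff: 0.00, 0.50, 3.90, 7.60, 10.80, 8.60, 6.80, 0.00 cfs; ΣQ_DR = 38.20 cfs.
V = ΣQ_DR · Δt = 38.20 × 10800 s = 4.126 × 10^5 ft³.
Over A = 0.103 mi², depth = V / A = 1.72 in.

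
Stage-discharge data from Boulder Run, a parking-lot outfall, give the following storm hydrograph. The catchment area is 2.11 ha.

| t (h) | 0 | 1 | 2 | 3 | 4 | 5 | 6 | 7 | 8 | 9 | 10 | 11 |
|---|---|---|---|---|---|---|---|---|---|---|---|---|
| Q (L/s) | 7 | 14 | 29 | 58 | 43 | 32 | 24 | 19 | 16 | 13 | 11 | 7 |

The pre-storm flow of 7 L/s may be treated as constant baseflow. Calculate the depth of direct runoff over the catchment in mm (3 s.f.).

d ≈ 32.2 mm

Direct runoff: 0.0, 7.0, 22.0, 51.0, 36.0, 25.0, 17.0, 12.0, 9.0, 6.0, 4.0, 0.0 L/s; ΣQ_DR = 189.0 L/s.
V = ΣQ_DR · Δt = 189.0 × 3600 s = 6.804 × 10^5 L.
Over A = 2.11 ha, depth = V / A = 32.2 mm.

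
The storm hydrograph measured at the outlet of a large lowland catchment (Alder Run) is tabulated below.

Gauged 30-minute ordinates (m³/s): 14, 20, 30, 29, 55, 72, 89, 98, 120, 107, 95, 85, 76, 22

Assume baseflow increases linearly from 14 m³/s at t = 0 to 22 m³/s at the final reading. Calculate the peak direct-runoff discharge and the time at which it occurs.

Subtracting baseflow gives direct-runoff ordinates: 0.00, 5.38, 14.77, 13.15, 38.54, 54.92, 71.31, 79.69, 101.08, 87.46, 74.85, 64.23, 54.62, 0.00 m³/s.
The maximum is 101.08 m³/s, occurring at the reading for t = 4 h.

Q_p = 101.08 m³/s at t = 4 h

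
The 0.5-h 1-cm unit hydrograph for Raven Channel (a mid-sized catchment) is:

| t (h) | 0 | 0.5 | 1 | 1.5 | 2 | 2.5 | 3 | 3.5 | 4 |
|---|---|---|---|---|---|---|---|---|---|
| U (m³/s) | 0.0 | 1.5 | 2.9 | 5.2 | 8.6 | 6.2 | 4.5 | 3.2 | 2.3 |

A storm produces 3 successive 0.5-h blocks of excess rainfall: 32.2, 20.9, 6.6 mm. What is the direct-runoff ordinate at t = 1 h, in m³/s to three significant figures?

By discrete convolution, Q_j = Σ (P_i / 10 mm) · U_{j−i}.
At t = 1 h (j=2): Q = (32.2/10)·2.9 + (20.9/10)·1.5 + (6.6/10)·0.0 = 12.5 m³/s.

Q ≈ 12.5 m³/s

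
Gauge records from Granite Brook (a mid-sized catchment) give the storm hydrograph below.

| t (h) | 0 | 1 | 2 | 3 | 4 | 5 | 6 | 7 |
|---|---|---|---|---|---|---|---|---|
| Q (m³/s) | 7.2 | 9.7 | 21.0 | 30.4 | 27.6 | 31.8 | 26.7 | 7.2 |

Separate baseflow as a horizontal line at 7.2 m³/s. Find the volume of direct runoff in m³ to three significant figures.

V ≈ 3.74 × 10^5 m³

Direct-runoff ordinates (Q − Q_b): 0.0, 2.5, 13.8, 23.2, 20.4, 24.6, 19.5, 0.0 m³/s.
ΣQ_DR = 104.0 m³/s.
With Δt = 1 h = 3600 s, V = ΣQ_DR · Δt = 104.0 × 3600 = 3.74 × 10^5 m³.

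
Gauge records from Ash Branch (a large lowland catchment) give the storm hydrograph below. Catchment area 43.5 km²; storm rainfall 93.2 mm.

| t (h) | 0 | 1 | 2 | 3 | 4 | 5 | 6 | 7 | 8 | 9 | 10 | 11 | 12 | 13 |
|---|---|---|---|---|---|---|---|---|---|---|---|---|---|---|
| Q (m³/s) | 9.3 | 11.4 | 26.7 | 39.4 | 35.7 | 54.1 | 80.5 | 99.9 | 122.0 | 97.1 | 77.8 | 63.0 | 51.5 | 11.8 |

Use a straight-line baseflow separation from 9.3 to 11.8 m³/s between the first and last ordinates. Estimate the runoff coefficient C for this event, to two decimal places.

ΣQ_DR = 632.5 m³/s; V = ΣQ_DR·Δt = 2.277 × 10^6 m³.
Runoff depth d = V / A = 52.34 mm.
C = d / P = 52.34 / 93.2 = 0.56.

C ≈ 0.56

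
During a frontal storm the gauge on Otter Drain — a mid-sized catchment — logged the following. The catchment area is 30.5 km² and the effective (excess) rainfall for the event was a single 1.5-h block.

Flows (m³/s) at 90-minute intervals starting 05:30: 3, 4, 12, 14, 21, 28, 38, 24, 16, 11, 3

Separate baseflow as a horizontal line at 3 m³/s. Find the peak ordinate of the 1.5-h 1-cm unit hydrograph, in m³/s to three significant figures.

U_p ≈ 14.0 m³/s

Direct runoff: 0.0, 1.0, 9.0, 11.0, 18.0, 25.0, 35.0, 21.0, 13.0, 8.0, 0.0 m³/s; ΣQ_DR = 141.0 m³/s, peak = 35.0 m³/s.
Runoff depth d = ΣQ_DR·Δt / A = 141.0 × 5400 / (30.5 km²) = 24.96 mm.
The 1-cm UH is the DRH scaled by (10 mm)/d, so U_p = 35.0 × 10/24.96 = 14.0 m³/s.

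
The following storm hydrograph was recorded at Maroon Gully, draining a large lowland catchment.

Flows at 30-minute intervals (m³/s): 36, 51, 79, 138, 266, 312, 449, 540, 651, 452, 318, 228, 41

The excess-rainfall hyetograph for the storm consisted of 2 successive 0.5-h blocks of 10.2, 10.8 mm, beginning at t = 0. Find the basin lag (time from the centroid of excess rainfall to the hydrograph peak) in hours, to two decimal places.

Centroid of excess rainfall: t_c = Σ P_i·t̄_i / ΣP_i = 0.5071 h (block centres at 0.25, 0.75 h).
Hydrograph peak occurs at t = 4 h, so basin lag t_L = 4 − 0.5071 = 3.49 h.

t_L ≈ 3.49 h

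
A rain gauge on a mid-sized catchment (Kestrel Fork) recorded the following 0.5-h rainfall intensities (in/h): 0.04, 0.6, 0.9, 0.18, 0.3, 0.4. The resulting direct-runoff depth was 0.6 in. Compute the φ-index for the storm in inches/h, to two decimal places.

φ ≈ 0.25 in/h

Only the 4 blocks with intensity above φ contribute runoff: 0.6, 0.9, 0.3, 0.4 in/h.
Σ(I−φ)·Δt = d  ⇒  (0.6+0.9+0.3+0.4 − 4φ)·0.5 = 0.6
φ = (2.200 − 0.6/0.5) / 4 = 0.25 in/h.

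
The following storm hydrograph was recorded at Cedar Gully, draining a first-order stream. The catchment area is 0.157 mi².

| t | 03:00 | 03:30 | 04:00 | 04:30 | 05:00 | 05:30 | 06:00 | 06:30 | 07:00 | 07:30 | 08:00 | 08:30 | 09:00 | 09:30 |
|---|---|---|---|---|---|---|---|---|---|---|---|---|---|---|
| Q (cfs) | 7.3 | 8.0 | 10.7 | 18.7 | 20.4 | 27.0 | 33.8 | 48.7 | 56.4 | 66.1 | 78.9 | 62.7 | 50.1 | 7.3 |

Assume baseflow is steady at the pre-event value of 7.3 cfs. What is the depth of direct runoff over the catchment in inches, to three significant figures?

d ≈ 1.94 in

Direct runoff: 0.0, 0.7, 3.4, 11.4, 13.1, 19.7, 26.5, 41.4, 49.1, 58.8, 71.6, 55.4, 42.8, 0.0 cfs; ΣQ_DR = 393.9 cfs.
V = ΣQ_DR · Δt = 393.9 × 1800 s = 7.090 × 10^5 ft³.
Over A = 0.157 mi², depth = V / A = 1.94 in.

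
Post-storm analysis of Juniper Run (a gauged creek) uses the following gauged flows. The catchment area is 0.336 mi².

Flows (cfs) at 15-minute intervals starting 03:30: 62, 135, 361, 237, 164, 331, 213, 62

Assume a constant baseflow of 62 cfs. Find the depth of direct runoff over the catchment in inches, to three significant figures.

Direct runoff: 0.0, 73.0, 299.0, 175.0, 102.0, 269.0, 151.0, 0.0 cfs; ΣQ_DR = 1069 cfs.
V = ΣQ_DR · Δt = 1069 × 900 s = 9.621 × 10^5 ft³.
Over A = 0.336 mi², depth = V / A = 1.23 in.

d ≈ 1.23 in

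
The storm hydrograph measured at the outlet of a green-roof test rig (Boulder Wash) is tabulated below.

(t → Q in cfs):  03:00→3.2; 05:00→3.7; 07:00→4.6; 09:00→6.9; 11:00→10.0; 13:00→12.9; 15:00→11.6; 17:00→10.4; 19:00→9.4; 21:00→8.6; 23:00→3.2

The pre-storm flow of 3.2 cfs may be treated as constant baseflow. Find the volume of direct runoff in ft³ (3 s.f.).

V ≈ 3.55 × 10^5 ft³

Direct-runoff ordinates (Q − Q_b): 0.0, 0.5, 1.4, 3.7, 6.8, 9.7, 8.4, 7.2, 6.2, 5.4, 0.0 cfs.
ΣQ_DR = 49.30 cfs.
With Δt = 2 h = 7200 s, V = ΣQ_DR · Δt = 49.30 × 7200 = 3.55 × 10^5 ft³.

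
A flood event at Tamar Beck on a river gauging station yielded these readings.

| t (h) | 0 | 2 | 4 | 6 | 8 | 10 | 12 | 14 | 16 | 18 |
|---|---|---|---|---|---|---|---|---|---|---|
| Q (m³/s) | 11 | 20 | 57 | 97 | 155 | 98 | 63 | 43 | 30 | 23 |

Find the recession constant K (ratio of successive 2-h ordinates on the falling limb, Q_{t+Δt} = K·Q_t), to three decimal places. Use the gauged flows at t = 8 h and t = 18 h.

K ≈ 0.683

Using the recession-limb readings at t = 8 h and t = 18 h: Q falls from 155 to 23 m³/s over 5 intervals.
K = (Q₂/Q₁)^(1/5) = (23/155)^(1/5) = 0.683.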